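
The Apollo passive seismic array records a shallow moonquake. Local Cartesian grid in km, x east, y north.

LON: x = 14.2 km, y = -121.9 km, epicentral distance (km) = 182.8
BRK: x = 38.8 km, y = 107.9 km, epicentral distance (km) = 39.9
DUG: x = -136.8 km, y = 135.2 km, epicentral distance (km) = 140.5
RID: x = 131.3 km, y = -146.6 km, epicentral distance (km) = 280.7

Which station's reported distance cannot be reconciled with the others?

LON

Solve using three stations at a time. Using BRK, DUG, RID (subtract circle equations pairwise → linear system) gives (x, y) ≈ (-0.5, 101.2).
Distances from that point to each station vs reported:
  LON: calculated 223.6 vs reported 182.8 → residual 40.8 km
  BRK: calculated 39.8 vs reported 39.9 → residual 0.1 km
  DUG: calculated 140.5 vs reported 140.5 → residual 0.0 km
  RID: calculated 280.7 vs reported 280.7 → residual 0.0 km
BRK, DUG, RID are mutually consistent (residuals ≈ 0); LON is off by 40.8 km.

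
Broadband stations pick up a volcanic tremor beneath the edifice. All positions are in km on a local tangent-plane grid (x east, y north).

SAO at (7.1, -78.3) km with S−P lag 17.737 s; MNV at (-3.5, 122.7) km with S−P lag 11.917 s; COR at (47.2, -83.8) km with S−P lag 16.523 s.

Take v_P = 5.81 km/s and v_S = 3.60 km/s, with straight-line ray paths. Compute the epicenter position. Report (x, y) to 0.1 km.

(93.7, 65.5)

Distance from S−P lag: d = Δt · v_P v_S / (v_P − v_S) = Δt · (5.81·3.60)/(5.81−3.60) ≈ 9.4643·Δt.
So d_SAO = 167.87, d_MNV = 112.79, d_COR = 156.38 km.
Circle about each station: (x − 7.1)² + (y + 78.3)² = 167.87²; (x + 3.5)² + (y − 122.7)² = 112.79²; (x − 47.2)² + (y + 83.8)² = 156.38².
Subtracting pairs of circle equations eliminates x²+y² and gives linear equations (the radical axes):
-21.2 x + 402.0 y = 24344.99
80.2 x − 11.0 y = 6794.61
Solving the 2×2 system: x ≈ 93.7, y ≈ 65.5 km.
Check against SAO (with the unrounded x, y): √((x − 7.1)²+(y + 78.3)²) = 167.87 ≈ 167.87 km. ✓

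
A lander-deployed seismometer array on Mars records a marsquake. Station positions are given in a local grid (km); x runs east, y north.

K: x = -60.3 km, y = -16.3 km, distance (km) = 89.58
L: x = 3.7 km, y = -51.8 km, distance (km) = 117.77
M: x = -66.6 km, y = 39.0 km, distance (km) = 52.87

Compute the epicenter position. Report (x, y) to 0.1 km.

(-19.8, 63.6)

Circle about each station: (x + 60.3)² + (y + 16.3)² = 89.58²; (x − 3.7)² + (y + 51.8)² = 117.77²; (x + 66.6)² + (y − 39.0)² = 52.87².
Subtracting the K equation from the L and M equations removes the quadratic terms:
128.0 x − 71.0 y = -7050.05
-12.6 x + 110.6 y = 7284.12
Solving the 2×2 system: x ≈ -19.8, y ≈ 63.6 km.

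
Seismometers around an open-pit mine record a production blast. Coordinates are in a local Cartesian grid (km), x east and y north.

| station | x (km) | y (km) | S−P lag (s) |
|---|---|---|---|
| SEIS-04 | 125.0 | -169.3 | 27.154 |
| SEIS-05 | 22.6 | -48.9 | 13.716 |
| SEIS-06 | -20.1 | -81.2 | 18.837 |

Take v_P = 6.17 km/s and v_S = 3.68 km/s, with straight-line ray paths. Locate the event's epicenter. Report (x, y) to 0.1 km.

(61.4, 70.0)

Distance from S−P lag: d = Δt · v_P v_S / (v_P − v_S) = Δt · (6.17·3.68)/(6.17−3.68) ≈ 9.1187·Δt.
So d_SEIS-04 = 247.61, d_SEIS-05 = 125.07, d_SEIS-06 = 171.77 km.
Circle about each station: (x − 125.0)² + (y + 169.3)² = 247.61²; (x − 22.6)² + (y + 48.9)² = 125.07²; (x + 20.1)² + (y + 81.2)² = 171.77².
Subtracting pairs of circle equations eliminates x²+y² and gives linear equations (the radical axes):
-204.8 x + 240.8 y = 4282.69
-290.2 x + 176.2 y = -5484.26
Solving the 2×2 system: x ≈ 61.4, y ≈ 70.0 km.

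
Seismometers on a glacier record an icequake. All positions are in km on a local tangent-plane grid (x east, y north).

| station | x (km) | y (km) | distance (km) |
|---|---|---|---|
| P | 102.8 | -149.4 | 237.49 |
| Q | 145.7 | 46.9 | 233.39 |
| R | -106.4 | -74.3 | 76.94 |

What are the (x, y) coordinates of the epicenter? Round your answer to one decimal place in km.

Circle about each station: (x − 102.8)² + (y + 149.4)² = 237.49²; (x − 145.7)² + (y − 46.9)² = 233.39²; (x + 106.4)² + (y + 74.3)² = 76.94².
Subtracting the P equation from the Q and R equations removes the quadratic terms:
85.8 x + 392.6 y = -7529.49
-418.4 x + 150.2 y = 34434.99
Solving the 2×2 system: x ≈ -82.7, y ≈ -1.1 km.

x ≈ -82.7 km, y ≈ -1.1 km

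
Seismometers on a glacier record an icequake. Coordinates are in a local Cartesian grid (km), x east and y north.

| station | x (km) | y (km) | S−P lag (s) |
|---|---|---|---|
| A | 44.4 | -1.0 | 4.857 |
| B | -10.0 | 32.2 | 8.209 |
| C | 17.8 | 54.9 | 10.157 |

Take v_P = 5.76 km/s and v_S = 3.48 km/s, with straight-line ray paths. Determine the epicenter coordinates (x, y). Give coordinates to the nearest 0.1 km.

Distance from S−P lag: d = Δt · v_P v_S / (v_P − v_S) = Δt · (5.76·3.48)/(5.76−3.48) ≈ 8.7916·Δt.
So d_A = 42.70, d_B = 72.17, d_C = 89.30 km.
Circle about each station: (x − 44.4)² + (y + 1.0)² = 42.70²; (x + 10.0)² + (y − 32.2)² = 72.17²; (x − 17.8)² + (y − 54.9)² = 89.30².
Subtracting the A equation from the B and C equations removes the quadratic terms:
-108.8 x + 66.4 y = -4220.74
-53.2 x + 111.8 y = -4792.71
Solving the 2×2 system: x ≈ 17.8, y ≈ -34.4 km.

(17.8, -34.4)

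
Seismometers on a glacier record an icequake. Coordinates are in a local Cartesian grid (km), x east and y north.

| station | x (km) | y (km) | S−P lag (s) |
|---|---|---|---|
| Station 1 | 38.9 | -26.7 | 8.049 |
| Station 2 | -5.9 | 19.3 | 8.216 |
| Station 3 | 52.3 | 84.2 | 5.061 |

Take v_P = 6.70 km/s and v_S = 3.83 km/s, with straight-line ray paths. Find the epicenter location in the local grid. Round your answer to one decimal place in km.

Distance from S−P lag: d = Δt · v_P v_S / (v_P − v_S) = Δt · (6.70·3.83)/(6.70−3.83) ≈ 8.9411·Δt.
So d_Station 1 = 71.97, d_Station 2 = 73.46, d_Station 3 = 45.25 km.
Circle about each station: (x − 38.9)² + (y + 26.7)² = 71.97²; (x + 5.9)² + (y − 19.3)² = 73.46²; (x − 52.3)² + (y − 84.2)² = 45.25².
Subtracting the Station 1 equation from the Station 2 and Station 3 equations removes the quadratic terms:
-89.6 x + 92.0 y = -2035.49
26.8 x + 221.8 y = 10730.95
Solving the 2×2 system: x ≈ 64.4, y ≈ 40.6 km.
Check against Station 1 (with the unrounded x, y): √((x − 38.9)²+(y + 26.7)²) = 71.97 ≈ 71.97 km. ✓

64.4 km east, 40.6 km north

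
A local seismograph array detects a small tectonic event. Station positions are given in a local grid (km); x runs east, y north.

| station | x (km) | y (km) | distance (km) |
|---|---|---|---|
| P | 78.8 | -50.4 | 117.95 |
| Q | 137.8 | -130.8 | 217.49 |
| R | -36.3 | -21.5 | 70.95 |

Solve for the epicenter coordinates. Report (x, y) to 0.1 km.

(1.4, 38.6)

Circle about each station: (x − 78.8)² + (y + 50.4)² = 117.95²; (x − 137.8)² + (y + 130.8)² = 217.49²; (x + 36.3)² + (y + 21.5)² = 70.95².
Subtracting pairs of circle equations eliminates x²+y² and gives linear equations (the radical axes):
118.0 x − 160.8 y = -6041.82
-230.2 x + 57.8 y = 1908.64
Solving the 2×2 system: x ≈ 1.4, y ≈ 38.6 km.
Check against P (with the unrounded x, y): √((x − 78.8)²+(y + 50.4)²) = 117.95 ≈ 117.95 km. ✓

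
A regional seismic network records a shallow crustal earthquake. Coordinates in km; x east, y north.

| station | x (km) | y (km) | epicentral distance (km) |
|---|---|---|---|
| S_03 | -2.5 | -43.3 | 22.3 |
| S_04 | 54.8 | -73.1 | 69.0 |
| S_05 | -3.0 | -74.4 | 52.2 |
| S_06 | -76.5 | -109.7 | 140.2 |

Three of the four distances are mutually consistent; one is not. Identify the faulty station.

S_06

Solve using three stations at a time. Using S_03, S_04, S_05 (subtract circle equations pairwise → linear system) gives (x, y) ≈ (7.1, -23.2).
Distances from that point to each station vs reported:
  S_03: calculated 22.3 vs reported 22.3 → residual 0.0 km
  S_04: calculated 69.0 vs reported 69.0 → residual 0.0 km
  S_05: calculated 52.2 vs reported 52.2 → residual 0.0 km
  S_06: calculated 120.3 vs reported 140.2 → residual 19.9 km
S_03, S_04, S_05 are mutually consistent (residuals ≈ 0); S_06 is off by 19.9 km.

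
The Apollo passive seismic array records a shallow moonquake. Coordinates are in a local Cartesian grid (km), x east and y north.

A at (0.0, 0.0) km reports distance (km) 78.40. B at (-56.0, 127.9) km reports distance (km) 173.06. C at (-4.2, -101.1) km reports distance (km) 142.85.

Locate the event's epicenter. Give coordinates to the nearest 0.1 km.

Circle about each station: x² + y² = 78.40²; (x + 56.0)² + (y − 127.9)² = 173.06²; (x + 4.2)² + (y + 101.1)² = 142.85².
Subtracting pairs of circle equations eliminates x²+y² and gives linear equations (the radical axes):
-112.0 x + 255.8 y = -4308.79
-8.4 x − 202.2 y = -4020.71
Solving the 2×2 system: x ≈ 76.6, y ≈ 16.7 km.
Check against A (with the unrounded x, y): √(x²+y²) = 78.42 ≈ 78.40 km. ✓

(76.6, 16.7)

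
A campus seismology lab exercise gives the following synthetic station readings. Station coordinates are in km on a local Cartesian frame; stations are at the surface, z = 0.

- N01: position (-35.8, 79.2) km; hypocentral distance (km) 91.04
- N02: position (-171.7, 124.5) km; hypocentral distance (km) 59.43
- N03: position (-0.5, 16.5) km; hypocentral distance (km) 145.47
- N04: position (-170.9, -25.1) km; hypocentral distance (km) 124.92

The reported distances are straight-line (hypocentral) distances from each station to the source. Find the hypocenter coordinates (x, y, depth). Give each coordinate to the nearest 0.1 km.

(-125.1, 90.3, 13.8)

Each station gives a sphere (x−x_i)² + (y−y_i)² + z² = d_i² (stations at z=0).
Subtracting the N01 sphere from N02 and N03: z² cancels, leaving linear equations in x and y:
-271.8 x + 90.6 y = 42183.22
70.6 x − 125.4 y = -20155.02
Solving: x ≈ -125.102, y ≈ 90.294 km (keep extra digits for the depth step; rounded: -125.1, 90.3).
Then from the N01 sphere: z² = 91.04² − (x + 35.8)² − (y − 79.2)² with x = -125.102, y = 90.294, so z ≈ 13.797 ≈ 13.8 km.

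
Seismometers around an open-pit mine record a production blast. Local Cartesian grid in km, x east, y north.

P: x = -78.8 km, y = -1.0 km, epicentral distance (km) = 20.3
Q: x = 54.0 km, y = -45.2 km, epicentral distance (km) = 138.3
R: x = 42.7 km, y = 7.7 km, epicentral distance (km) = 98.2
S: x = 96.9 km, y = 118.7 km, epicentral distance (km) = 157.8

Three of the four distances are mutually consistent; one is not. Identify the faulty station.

Solve using three stations at a time. Using Q, R, S (subtract circle equations pairwise → linear system) gives (x, y) ≈ (-45.6, 50.8).
Distances from that point to each station vs reported:
  P: calculated 61.5 vs reported 20.3 → residual 41.2 km
  Q: calculated 138.3 vs reported 138.3 → residual 0.0 km
  R: calculated 98.3 vs reported 98.2 → residual 0.1 km
  S: calculated 157.8 vs reported 157.8 → residual 0.0 km
Q, R, S are mutually consistent (residuals ≈ 0); P is off by 41.2 km.

P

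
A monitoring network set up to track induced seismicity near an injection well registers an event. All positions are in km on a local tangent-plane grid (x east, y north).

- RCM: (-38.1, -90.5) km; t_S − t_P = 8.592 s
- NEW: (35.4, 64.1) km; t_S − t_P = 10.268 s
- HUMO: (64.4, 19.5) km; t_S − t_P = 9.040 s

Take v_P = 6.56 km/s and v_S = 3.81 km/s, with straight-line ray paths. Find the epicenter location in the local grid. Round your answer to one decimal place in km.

(-8.6, -18.2)

Distance from S−P lag: d = Δt · v_P v_S / (v_P − v_S) = Δt · (6.56·3.81)/(6.56−3.81) ≈ 9.0886·Δt.
So d_RCM = 78.09, d_NEW = 93.32, d_HUMO = 82.16 km.
Circle about each station: (x + 38.1)² + (y + 90.5)² = 78.09²; (x − 35.4)² + (y − 64.1)² = 93.32²; (x − 64.4)² + (y − 19.5)² = 82.16².
Subtracting the RCM equation from the NEW and HUMO equations removes the quadratic terms:
147.0 x + 309.2 y = -6890.46
205.0 x + 220.0 y = -5766.47
Solving the 2×2 system: x ≈ -8.6, y ≈ -18.2 km.
Check against RCM (with the unrounded x, y): √((x + 38.1)²+(y + 90.5)²) = 78.09 ≈ 78.09 km. ✓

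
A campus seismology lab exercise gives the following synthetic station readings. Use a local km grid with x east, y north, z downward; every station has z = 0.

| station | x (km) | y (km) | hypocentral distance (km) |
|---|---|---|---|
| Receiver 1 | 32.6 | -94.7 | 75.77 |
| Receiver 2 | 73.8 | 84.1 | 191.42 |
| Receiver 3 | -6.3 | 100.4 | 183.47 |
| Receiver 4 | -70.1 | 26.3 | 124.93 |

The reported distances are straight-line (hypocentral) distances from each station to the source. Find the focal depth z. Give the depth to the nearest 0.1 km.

Each station gives a sphere (x−x_i)² + (y−y_i)² + z² = d_i² (stations at z=0).
Subtracting the Receiver 1 sphere from Receiver 2 and Receiver 3: z² cancels, leaving linear equations in x and y:
82.4 x + 357.6 y = -28412.12
-77.8 x + 390.2 y = -27831.15
Solving: x ≈ -18.908, y ≈ -75.095 km (keep extra digits for the depth step; rounded: -18.9, -75.1).
Then from the Receiver 1 sphere: z² = 75.77² − (x − 32.6)² − (y + 94.7)² with x = -18.908, y = -75.095, so z ≈ 51.997 ≈ 52.0 km.
Check against Receiver 4 (with the unrounded solution): distance 124.92 ≈ 124.93 km. ✓

depth ≈ 52.0 km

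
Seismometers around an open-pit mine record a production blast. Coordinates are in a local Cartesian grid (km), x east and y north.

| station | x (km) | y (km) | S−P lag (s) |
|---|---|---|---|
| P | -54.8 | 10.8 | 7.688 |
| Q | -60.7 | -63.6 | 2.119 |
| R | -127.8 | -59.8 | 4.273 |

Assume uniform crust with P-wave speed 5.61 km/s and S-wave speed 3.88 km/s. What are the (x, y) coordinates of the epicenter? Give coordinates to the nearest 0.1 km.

x ≈ -79.2 km, y ≈ -82.8 km

Distance from S−P lag: d = Δt · v_P v_S / (v_P − v_S) = Δt · (5.61·3.88)/(5.61−3.88) ≈ 12.5820·Δt.
So d_P = 96.73, d_Q = 26.66, d_R = 53.76 km.
Circle about each station: (x + 54.8)² + (y − 10.8)² = 96.73²; (x + 60.7)² + (y + 63.6)² = 26.66²; (x + 127.8)² + (y + 59.8)² = 53.76².
Subtracting the P equation from the Q and R equations removes the quadratic terms:
-11.8 x − 148.8 y = 13255.71
-146.0 x − 141.2 y = 23255.76
Solving the 2×2 system: x ≈ -79.2, y ≈ -82.8 km.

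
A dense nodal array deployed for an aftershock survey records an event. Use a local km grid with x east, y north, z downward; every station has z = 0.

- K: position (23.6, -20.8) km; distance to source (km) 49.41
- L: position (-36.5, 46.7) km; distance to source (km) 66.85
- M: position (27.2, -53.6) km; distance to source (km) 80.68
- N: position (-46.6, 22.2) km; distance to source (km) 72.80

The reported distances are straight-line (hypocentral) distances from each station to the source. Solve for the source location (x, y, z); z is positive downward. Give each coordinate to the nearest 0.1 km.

Each station gives a sphere (x−x_i)² + (y−y_i)² + z² = d_i² (stations at z=0).
Subtracting the K sphere from L and M: z² cancels, leaving linear equations in x and y:
-120.2 x + 135.0 y = 495.97
7.2 x − 65.6 y = -1444.71
Solving: x ≈ 23.506, y ≈ 24.603 km (keep extra digits for the depth step; rounded: 23.5, 24.6).
Then from the K sphere: z² = 49.41² − (x − 23.6)² − (y + 20.8)² with x = 23.506, y = 24.603, so z ≈ 19.491 ≈ 19.5 km.
Check against N (with the unrounded solution): distance 72.80 ≈ 72.80 km. ✓

(23.5, 24.6, 19.5)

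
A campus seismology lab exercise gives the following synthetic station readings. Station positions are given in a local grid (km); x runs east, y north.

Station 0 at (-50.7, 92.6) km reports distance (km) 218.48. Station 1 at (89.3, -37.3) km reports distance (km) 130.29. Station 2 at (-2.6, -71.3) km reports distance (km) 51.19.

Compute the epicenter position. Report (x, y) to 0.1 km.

Circle about each station: (x + 50.7)² + (y − 92.6)² = 218.48²; (x − 89.3)² + (y + 37.3)² = 130.29²; (x + 2.6)² + (y + 71.3)² = 51.19².
Subtracting the Station 0 equation from the Station 1 and Station 2 equations removes the quadratic terms:
280.0 x − 259.8 y = 28978.56
96.2 x − 327.8 y = 39058.29
Solving the 2×2 system: x ≈ -9.7, y ≈ -122.0 km.

(-9.7, -122.0)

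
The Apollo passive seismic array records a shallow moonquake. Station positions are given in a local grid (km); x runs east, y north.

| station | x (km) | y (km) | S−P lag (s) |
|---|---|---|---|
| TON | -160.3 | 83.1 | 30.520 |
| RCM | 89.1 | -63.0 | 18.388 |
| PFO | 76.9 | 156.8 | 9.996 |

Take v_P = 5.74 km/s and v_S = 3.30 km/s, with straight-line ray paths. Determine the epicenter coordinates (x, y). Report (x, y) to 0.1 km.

Distance from S−P lag: d = Δt · v_P v_S / (v_P − v_S) = Δt · (5.74·3.30)/(5.74−3.30) ≈ 7.7631·Δt.
So d_TON = 236.93, d_RCM = 142.75, d_PFO = 77.60 km.
Circle about each station: (x + 160.3)² + (y − 83.1)² = 236.93²; (x − 89.1)² + (y + 63.0)² = 142.75²; (x − 76.9)² + (y − 156.8)² = 77.60².
Subtracting the TON equation from the RCM and PFO equations removes the quadratic terms:
498.8 x − 292.2 y = 15064.37
474.4 x + 147.4 y = 48012.21
Solving the 2×2 system: x ≈ 76.6, y ≈ 79.2 km.

(76.6, 79.2)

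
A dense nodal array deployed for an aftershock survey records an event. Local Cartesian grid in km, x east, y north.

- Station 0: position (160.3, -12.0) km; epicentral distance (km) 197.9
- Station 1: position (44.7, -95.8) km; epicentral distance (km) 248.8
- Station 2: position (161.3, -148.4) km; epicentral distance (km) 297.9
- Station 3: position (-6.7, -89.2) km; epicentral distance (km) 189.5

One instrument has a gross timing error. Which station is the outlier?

Solve using three stations at a time. Using Station 0, Station 2, Station 3 (subtract circle equations pairwise → linear system) gives (x, y) ≈ (-2.7, 100.3).
Distances from that point to each station vs reported:
  Station 0: calculated 198.0 vs reported 197.9 → residual 0.1 km
  Station 1: calculated 201.8 vs reported 248.8 → residual 47.0 km
  Station 2: calculated 298.0 vs reported 297.9 → residual 0.1 km
  Station 3: calculated 189.6 vs reported 189.5 → residual 0.1 km
Station 0, Station 2, Station 3 are mutually consistent (residuals ≈ 0); Station 1 is off by 47.0 km.

Station 1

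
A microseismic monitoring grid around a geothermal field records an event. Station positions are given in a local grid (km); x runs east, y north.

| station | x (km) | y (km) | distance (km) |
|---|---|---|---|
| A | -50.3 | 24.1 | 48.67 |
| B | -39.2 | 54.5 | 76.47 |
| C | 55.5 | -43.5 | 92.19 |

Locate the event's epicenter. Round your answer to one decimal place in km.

Circle about each station: (x + 50.3)² + (y − 24.1)² = 48.67²; (x + 39.2)² + (y − 54.5)² = 76.47²; (x − 55.5)² + (y + 43.5)² = 92.19².
Subtracting the A equation from the B and C equations removes the quadratic terms:
22.2 x + 60.8 y = -2082.90
211.6 x − 135.2 y = -4268.63
Solving the 2×2 system: x ≈ -34.1, y ≈ -21.8 km.

-34.1 km east, -21.8 km north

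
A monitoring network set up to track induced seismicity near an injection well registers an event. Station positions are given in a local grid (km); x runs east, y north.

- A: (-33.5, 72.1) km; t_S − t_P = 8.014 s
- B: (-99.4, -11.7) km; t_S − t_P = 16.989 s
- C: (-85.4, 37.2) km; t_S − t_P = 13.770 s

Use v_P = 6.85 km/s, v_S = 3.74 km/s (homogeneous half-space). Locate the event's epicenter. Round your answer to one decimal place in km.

Distance from S−P lag: d = Δt · v_P v_S / (v_P − v_S) = Δt · (6.85·3.74)/(6.85−3.74) ≈ 8.2376·Δt.
So d_A = 66.02, d_B = 139.95, d_C = 113.43 km.
Circle about each station: (x + 33.5)² + (y − 72.1)² = 66.02²; (x + 99.4)² + (y + 11.7)² = 139.95²; (x + 85.4)² + (y − 37.2)² = 113.43².
Subtracting pairs of circle equations eliminates x²+y² and gives linear equations (the radical axes):
-131.8 x − 167.6 y = -11530.77
-103.8 x − 69.8 y = -6151.38
Solving the 2×2 system: x ≈ 27.6, y ≈ 47.1 km.
Check against A (with the unrounded x, y): √((x + 33.5)²+(y − 72.1)²) = 66.00 ≈ 66.02 km. ✓

(27.6, 47.1)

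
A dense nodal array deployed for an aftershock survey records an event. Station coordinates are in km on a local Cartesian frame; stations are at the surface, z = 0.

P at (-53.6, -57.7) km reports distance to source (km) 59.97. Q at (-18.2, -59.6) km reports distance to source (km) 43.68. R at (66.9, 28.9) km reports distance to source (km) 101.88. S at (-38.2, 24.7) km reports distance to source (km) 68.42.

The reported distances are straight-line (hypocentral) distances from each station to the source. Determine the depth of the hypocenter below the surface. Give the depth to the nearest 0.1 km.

depth ≈ 30.9 km

Each station gives a sphere (x−x_i)² + (y−y_i)² + z² = d_i² (stations at z=0).
Subtracting the P sphere from Q and R: z² cancels, leaving linear equations in x and y:
70.8 x − 3.8 y = -630.39
241.0 x + 173.2 y = -7674.56
Solving: x ≈ -10.498, y ≈ -29.703 km (keep extra digits for the depth step; rounded: -10.5, -29.7).
Then from the P sphere: z² = 59.97² − (x + 53.6)² − (y + 57.7)² with x = -10.498, y = -29.703, so z ≈ 30.900 ≈ 30.9 km.
Check against S (with the unrounded solution): distance 68.42 ≈ 68.42 km. ✓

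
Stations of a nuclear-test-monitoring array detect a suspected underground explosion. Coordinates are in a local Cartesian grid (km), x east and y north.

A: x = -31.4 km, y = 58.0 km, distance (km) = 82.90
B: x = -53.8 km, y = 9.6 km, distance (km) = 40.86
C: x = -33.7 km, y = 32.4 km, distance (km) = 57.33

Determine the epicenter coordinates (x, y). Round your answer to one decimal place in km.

-31.9 km east, -24.9 km north

Circle about each station: (x + 31.4)² + (y − 58.0)² = 82.90²; (x + 53.8)² + (y − 9.6)² = 40.86²; (x + 33.7)² + (y − 32.4)² = 57.33².
Subtracting the A equation from the B and C equations removes the quadratic terms:
-44.8 x − 96.8 y = 3839.51
-4.6 x − 51.2 y = 1421.17
Solving the 2×2 system: x ≈ -31.9, y ≈ -24.9 km.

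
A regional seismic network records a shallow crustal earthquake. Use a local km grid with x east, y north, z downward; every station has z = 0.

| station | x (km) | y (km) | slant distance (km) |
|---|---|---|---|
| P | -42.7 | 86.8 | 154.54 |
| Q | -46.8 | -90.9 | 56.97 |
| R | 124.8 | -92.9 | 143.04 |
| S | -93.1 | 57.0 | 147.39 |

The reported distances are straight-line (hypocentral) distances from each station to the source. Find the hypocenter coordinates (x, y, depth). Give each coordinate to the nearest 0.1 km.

(-10.8, -60.9, 32.4)

Each station gives a sphere (x−x_i)² + (y−y_i)² + z² = d_i² (stations at z=0).
Subtracting the P sphere from Q and R: z² cancels, leaving linear equations in x and y:
-8.2 x − 355.4 y = 21732.55
335.0 x − 359.4 y = 18270.09
Solving: x ≈ -10.799, y ≈ -60.900 km (keep extra digits for the depth step; rounded: -10.8, -60.9).
Then from the P sphere: z² = 154.54² − (x + 42.7)² − (y − 86.8)² with x = -10.799, y = -60.900, so z ≈ 32.398 ≈ 32.4 km.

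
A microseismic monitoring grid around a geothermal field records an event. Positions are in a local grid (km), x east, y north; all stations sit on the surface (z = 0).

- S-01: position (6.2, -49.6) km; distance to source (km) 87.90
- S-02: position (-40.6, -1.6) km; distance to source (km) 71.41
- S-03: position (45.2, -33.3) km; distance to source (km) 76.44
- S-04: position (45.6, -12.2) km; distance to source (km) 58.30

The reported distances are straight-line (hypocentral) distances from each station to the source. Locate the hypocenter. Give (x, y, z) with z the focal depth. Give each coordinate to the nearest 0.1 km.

(17.6, 35.7, 17.9)

Each station gives a sphere (x−x_i)² + (y−y_i)² + z² = d_i² (stations at z=0).
Subtracting the S-01 sphere from S-02 and S-03: z² cancels, leaving linear equations in x and y:
-93.6 x + 96.0 y = 1779.34
78.0 x + 32.6 y = 2536.67
Solving: x ≈ 17.602, y ≈ 35.697 km (keep extra digits for the depth step; rounded: 17.6, 35.7).
Then from the S-01 sphere: z² = 87.90² − (x − 6.2)² − (y + 49.6)² with x = 17.602, y = 35.697, so z ≈ 17.912 ≈ 17.9 km.
Check against S-04 (with the unrounded solution): distance 58.30 ≈ 58.30 km. ✓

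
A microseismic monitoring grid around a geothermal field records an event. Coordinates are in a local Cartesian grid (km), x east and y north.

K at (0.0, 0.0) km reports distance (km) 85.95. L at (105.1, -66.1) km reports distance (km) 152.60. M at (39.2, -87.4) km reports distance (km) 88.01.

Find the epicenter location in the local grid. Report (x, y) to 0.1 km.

Circle about each station: x² + y² = 85.95²; (x − 105.1)² + (y + 66.1)² = 152.60²; (x − 39.2)² + (y + 87.4)² = 88.01².
Subtracting the K equation from the L and M equations removes the quadratic terms:
210.2 x − 132.2 y = -484.14
78.4 x − 174.8 y = 8817.04
Solving the 2×2 system: x ≈ -47.4, y ≈ -71.7 km.

(-47.4, -71.7)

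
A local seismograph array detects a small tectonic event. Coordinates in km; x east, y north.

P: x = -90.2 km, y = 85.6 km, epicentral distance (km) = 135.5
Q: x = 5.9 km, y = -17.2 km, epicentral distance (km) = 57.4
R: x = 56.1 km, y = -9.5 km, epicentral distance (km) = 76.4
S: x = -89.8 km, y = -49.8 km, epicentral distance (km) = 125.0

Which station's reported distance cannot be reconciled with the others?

P

Solve using three stations at a time. Using Q, R, S (subtract circle equations pairwise → linear system) gives (x, y) ≈ (-2.5, 39.7).
Distances from that point to each station vs reported:
  P: calculated 99.0 vs reported 135.5 → residual 36.5 km
  Q: calculated 57.5 vs reported 57.4 → residual 0.1 km
  R: calculated 76.5 vs reported 76.4 → residual 0.1 km
  S: calculated 125.0 vs reported 125.0 → residual 0.0 km
Q, R, S are mutually consistent (residuals ≈ 0); P is off by 36.5 km.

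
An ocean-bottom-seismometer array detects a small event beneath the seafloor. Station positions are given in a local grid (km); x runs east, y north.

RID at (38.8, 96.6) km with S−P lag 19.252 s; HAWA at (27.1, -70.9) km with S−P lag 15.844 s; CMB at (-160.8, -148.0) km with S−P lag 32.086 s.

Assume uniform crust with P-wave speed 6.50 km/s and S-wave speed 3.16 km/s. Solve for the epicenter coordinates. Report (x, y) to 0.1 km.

Distance from S−P lag: d = Δt · v_P v_S / (v_P − v_S) = Δt · (6.50·3.16)/(6.50−3.16) ≈ 6.1497·Δt.
So d_RID = 118.39, d_HAWA = 97.44, d_CMB = 197.32 km.
Circle about each station: (x − 38.8)² + (y − 96.6)² = 118.39²; (x − 27.1)² + (y + 70.9)² = 97.44²; (x + 160.8)² + (y + 148.0)² = 197.32².
Subtracting pairs of circle equations eliminates x²+y² and gives linear equations (the radical axes):
-23.4 x − 335.0 y = -554.14
-399.2 x − 489.2 y = 12004.65
Solving the 2×2 system: x ≈ -35.1, y ≈ 4.1 km.

x ≈ -35.1 km, y ≈ 4.1 km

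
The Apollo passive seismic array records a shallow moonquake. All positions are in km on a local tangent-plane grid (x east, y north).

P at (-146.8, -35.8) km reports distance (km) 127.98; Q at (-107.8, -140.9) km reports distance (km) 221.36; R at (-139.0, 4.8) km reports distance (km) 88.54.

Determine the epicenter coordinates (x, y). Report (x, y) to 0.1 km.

Circle about each station: (x + 146.8)² + (y + 35.8)² = 127.98²; (x + 107.8)² + (y + 140.9)² = 221.36²; (x + 139.0)² + (y − 4.8)² = 88.54².
Subtracting the P equation from the Q and R equations removes the quadratic terms:
78.0 x − 210.2 y = -23979.60
15.6 x + 81.2 y = 5051.71
Solving the 2×2 system: x ≈ -92.1, y ≈ 79.9 km.

x ≈ -92.1 km, y ≈ 79.9 km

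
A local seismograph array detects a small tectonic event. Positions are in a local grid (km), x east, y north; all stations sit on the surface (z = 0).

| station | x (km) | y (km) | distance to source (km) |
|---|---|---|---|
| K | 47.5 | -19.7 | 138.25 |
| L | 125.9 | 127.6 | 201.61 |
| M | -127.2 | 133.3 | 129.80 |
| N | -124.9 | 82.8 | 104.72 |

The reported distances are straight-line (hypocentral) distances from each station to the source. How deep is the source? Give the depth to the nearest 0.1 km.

66.3 km

Each station gives a sphere (x−x_i)² + (y−y_i)² + z² = d_i² (stations at z=0).
Subtracting the K sphere from L and M: z² cancels, leaving linear equations in x and y:
156.8 x + 294.6 y = 7954.70
-349.4 x + 306.0 y = 33569.41
Solving: x ≈ -49.402, y ≈ 53.296 km (keep extra digits for the depth step; rounded: -49.4, 53.3).
Then from the K sphere: z² = 138.25² − (x − 47.5)² − (y + 19.7)² with x = -49.402, y = 53.296, so z ≈ 66.292 ≈ 66.3 km.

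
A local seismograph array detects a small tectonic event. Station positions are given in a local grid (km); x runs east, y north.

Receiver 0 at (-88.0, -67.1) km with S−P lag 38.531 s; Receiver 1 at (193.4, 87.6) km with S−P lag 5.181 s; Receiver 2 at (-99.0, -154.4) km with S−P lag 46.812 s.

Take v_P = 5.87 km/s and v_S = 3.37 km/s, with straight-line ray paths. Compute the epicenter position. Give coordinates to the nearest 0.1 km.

Distance from S−P lag: d = Δt · v_P v_S / (v_P − v_S) = Δt · (5.87·3.37)/(5.87−3.37) ≈ 7.9128·Δt.
So d_Receiver 0 = 304.89, d_Receiver 1 = 41.00, d_Receiver 2 = 370.41 km.
Circle about each station: (x + 88.0)² + (y + 67.1)² = 304.89²; (x − 193.4)² + (y − 87.6)² = 41.00²; (x + 99.0)² + (y + 154.4)² = 370.41².
Subtracting pairs of circle equations eliminates x²+y² and gives linear equations (the radical axes):
562.8 x + 309.4 y = 124107.82
-22.0 x − 174.6 y = -22851.71
Solving the 2×2 system: x ≈ 159.6, y ≈ 110.8 km.
Check against Receiver 0 (with the unrounded x, y): √((x + 88.0)²+(y + 67.1)²) = 304.88 ≈ 304.89 km. ✓

x ≈ 159.6 km, y ≈ 110.8 km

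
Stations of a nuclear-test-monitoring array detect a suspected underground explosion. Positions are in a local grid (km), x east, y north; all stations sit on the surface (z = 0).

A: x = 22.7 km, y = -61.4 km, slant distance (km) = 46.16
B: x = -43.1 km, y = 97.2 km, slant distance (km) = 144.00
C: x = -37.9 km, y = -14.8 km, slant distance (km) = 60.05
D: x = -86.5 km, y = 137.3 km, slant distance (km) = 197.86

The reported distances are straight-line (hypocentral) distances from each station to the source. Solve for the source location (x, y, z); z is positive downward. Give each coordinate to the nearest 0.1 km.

Each station gives a sphere (x−x_i)² + (y−y_i)² + z² = d_i² (stations at z=0).
Subtracting the A sphere from B and C: z² cancels, leaving linear equations in x and y:
-131.6 x + 317.2 y = -11585.05
-121.2 x + 93.2 y = -4105.06
Solving: x ≈ 8.495, y ≈ -32.998 km (keep extra digits for the depth step; rounded: 8.5, -33.0).
Then from the A sphere: z² = 46.16² − (x − 22.7)² − (y + 61.4)² with x = 8.495, y = -32.998, so z ≈ 33.501 ≈ 33.5 km.

x ≈ 8.5 km, y ≈ -33.0 km, depth ≈ 33.5 km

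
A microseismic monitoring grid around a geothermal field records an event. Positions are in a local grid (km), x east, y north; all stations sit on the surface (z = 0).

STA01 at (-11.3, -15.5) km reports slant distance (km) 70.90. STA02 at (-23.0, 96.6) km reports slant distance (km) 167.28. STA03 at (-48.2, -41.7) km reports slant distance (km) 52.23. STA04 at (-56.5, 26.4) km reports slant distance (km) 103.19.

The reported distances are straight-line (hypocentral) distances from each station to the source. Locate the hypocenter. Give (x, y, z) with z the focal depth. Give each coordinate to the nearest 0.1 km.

x ≈ -35.9 km, y ≈ -63.8 km, depth ≈ 45.7 km

Each station gives a sphere (x−x_i)² + (y−y_i)² + z² = d_i² (stations at z=0).
Subtracting the STA01 sphere from STA02 and STA03: z² cancels, leaving linear equations in x and y:
-23.4 x + 224.2 y = -13463.17
-73.8 x − 52.4 y = 5993.03
Solving: x ≈ -35.908, y ≈ -63.798 km (keep extra digits for the depth step; rounded: -35.9, -63.8).
Then from the STA01 sphere: z² = 70.90² − (x + 11.3)² − (y + 15.5)² with x = -35.908, y = -63.798, so z ≈ 45.701 ≈ 45.7 km.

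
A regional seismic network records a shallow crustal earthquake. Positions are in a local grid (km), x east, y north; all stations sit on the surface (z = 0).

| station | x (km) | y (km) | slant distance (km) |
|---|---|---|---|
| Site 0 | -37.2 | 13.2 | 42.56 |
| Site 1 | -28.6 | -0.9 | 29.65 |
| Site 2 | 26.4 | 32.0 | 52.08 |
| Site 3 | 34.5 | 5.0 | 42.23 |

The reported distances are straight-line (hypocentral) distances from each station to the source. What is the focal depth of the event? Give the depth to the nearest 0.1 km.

Each station gives a sphere (x−x_i)² + (y−y_i)² + z² = d_i² (stations at z=0).
Subtracting the Site 0 sphere from Site 1 and Site 2: z² cancels, leaving linear equations in x and y:
17.2 x − 28.2 y = 192.92
127.2 x + 37.6 y = -738.09
Solving: x ≈ -3.203, y ≈ -8.795 km (keep extra digits for the depth step; rounded: -3.2, -8.8).
Then from the Site 0 sphere: z² = 42.56² − (x + 37.2)² − (y − 13.2)² with x = -3.203, y = -8.795, so z ≈ 13.106 ≈ 13.1 km.

13.1 km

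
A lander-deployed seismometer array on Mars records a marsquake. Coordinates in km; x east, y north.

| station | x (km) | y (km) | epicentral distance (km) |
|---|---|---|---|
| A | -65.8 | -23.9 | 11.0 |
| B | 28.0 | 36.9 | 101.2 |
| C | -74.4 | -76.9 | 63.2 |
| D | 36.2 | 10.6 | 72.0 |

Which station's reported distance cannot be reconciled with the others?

Solve using three stations at a time. Using A, B, C (subtract circle equations pairwise → linear system) gives (x, y) ≈ (-58.4, -15.8).
Distances from that point to each station vs reported:
  A: calculated 11.0 vs reported 11.0 → residual 0.0 km
  B: calculated 101.2 vs reported 101.2 → residual 0.0 km
  C: calculated 63.2 vs reported 63.2 → residual 0.0 km
  D: calculated 98.2 vs reported 72.0 → residual 26.2 km
A, B, C are mutually consistent (residuals ≈ 0); D is off by 26.2 km.

D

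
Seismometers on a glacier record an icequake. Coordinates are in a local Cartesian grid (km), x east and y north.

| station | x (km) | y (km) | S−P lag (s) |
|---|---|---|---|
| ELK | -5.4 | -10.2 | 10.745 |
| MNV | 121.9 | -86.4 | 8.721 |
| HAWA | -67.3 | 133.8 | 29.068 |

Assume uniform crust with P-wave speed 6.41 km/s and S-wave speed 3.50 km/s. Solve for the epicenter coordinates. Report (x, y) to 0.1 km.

(70.8, -42.7)

Distance from S−P lag: d = Δt · v_P v_S / (v_P − v_S) = Δt · (6.41·3.50)/(6.41−3.50) ≈ 7.7096·Δt.
So d_ELK = 82.84, d_MNV = 67.24, d_HAWA = 224.10 km.
Circle about each station: (x + 5.4)² + (y + 10.2)² = 82.84²; (x − 121.9)² + (y + 86.4)² = 67.24²; (x + 67.3)² + (y − 133.8)² = 224.10².
Subtracting the ELK equation from the MNV and HAWA equations removes the quadratic terms:
254.6 x − 152.4 y = 24532.62
-123.8 x + 288.0 y = -21059.81
Solving the 2×2 system: x ≈ 70.8, y ≈ -42.7 km.
Check against ELK (with the unrounded x, y): √((x + 5.4)²+(y + 10.2)²) = 82.84 ≈ 82.84 km. ✓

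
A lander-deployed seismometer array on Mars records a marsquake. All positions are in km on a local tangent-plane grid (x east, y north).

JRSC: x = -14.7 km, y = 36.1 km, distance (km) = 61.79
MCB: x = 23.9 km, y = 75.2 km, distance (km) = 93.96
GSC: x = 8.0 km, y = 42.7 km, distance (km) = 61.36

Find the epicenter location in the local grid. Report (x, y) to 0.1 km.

Circle about each station: (x + 14.7)² + (y − 36.1)² = 61.79²; (x − 23.9)² + (y − 75.2)² = 93.96²; (x − 8.0)² + (y − 42.7)² = 61.36².
Subtracting the JRSC equation from the MCB and GSC equations removes the quadratic terms:
77.2 x + 78.2 y = -303.53
45.4 x + 13.2 y = 420.94
Solving the 2×2 system: x ≈ 14.6, y ≈ -18.3 km.
Check against JRSC (with the unrounded x, y): √((x + 14.7)²+(y − 36.1)²) = 61.77 ≈ 61.79 km. ✓

14.6 km east, -18.3 km north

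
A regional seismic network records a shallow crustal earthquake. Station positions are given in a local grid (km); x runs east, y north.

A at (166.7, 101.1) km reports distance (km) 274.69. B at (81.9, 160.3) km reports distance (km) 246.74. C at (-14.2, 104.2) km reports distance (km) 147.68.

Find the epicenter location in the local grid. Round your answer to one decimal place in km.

(-74.3, -30.7)

Circle about each station: (x − 166.7)² + (y − 101.1)² = 274.69²; (x − 81.9)² + (y − 160.3)² = 246.74²; (x + 14.2)² + (y − 104.2)² = 147.68².
Subtracting the A equation from the B and C equations removes the quadratic terms:
-169.6 x + 118.4 y = 8967.57
-361.8 x + 6.2 y = 26694.39
Solving the 2×2 system: x ≈ -74.3, y ≈ -30.7 km.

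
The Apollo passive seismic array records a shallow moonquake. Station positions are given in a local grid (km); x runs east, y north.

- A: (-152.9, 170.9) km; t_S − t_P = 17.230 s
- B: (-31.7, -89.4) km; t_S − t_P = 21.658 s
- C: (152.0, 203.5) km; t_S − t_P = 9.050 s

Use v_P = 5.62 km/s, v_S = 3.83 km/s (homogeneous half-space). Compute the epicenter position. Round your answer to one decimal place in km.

(53.8, 156.6)

Distance from S−P lag: d = Δt · v_P v_S / (v_P − v_S) = Δt · (5.62·3.83)/(5.62−3.83) ≈ 12.0249·Δt.
So d_A = 207.19, d_B = 260.44, d_C = 108.83 km.
Circle about each station: (x + 152.9)² + (y − 170.9)² = 207.19²; (x + 31.7)² + (y + 89.4)² = 260.44²; (x − 152.0)² + (y − 203.5)² = 108.83².
Subtracting pairs of circle equations eliminates x²+y² and gives linear equations (the radical axes):
242.4 x − 520.6 y = -68489.27
609.8 x + 65.2 y = 43014.76
Solving the 2×2 system: x ≈ 53.8, y ≈ 156.6 km.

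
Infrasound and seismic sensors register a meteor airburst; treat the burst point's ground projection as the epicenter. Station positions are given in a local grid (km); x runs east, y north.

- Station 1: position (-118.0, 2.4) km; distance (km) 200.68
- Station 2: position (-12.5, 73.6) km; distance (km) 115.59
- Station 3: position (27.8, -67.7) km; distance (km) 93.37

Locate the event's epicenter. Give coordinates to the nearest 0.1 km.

x ≈ 82.6 km, y ≈ 7.9 km

Circle about each station: (x + 118.0)² + (y − 2.4)² = 200.68²; (x + 12.5)² + (y − 73.6)² = 115.59²; (x − 27.8)² + (y + 67.7)² = 93.37².
Subtracting the Station 1 equation from the Station 2 and Station 3 equations removes the quadratic terms:
211.0 x + 142.4 y = 18554.86
291.6 x − 140.2 y = 22980.88
Solving the 2×2 system: x ≈ 82.6, y ≈ 7.9 km.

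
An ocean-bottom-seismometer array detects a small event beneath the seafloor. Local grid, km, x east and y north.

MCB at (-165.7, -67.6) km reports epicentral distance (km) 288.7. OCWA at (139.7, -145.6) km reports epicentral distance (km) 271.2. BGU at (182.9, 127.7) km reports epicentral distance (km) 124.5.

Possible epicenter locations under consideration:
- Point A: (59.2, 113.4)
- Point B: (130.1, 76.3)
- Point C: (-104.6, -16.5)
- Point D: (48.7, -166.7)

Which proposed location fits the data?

For each candidate, compare |candidate − station| to the reported distance:
Point A: residuals MCB 0.0, OCWA 0.0, BGU 0.0 → max 0.0 km
Point B: residuals MCB 40.2, OCWA 49.1, BGU 50.8 → max 50.8 km
Point C: residuals MCB 209.0, OCWA 5.1, BGU 197.1 → max 209.0 km
Point D: residuals MCB 52.5, OCWA 177.8, BGU 199.0 → max 199.0 km
Only Point A has all residuals ≈ 0.

Point A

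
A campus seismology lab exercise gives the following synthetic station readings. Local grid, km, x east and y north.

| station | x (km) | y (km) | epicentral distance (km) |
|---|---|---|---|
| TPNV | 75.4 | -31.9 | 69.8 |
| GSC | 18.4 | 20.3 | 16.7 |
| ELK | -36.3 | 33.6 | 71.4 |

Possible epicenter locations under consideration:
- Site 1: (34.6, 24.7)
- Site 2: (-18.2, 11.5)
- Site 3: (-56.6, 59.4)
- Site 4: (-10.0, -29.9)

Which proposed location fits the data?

Site 1

For each candidate, compare |candidate − station| to the reported distance:
Site 1: residuals TPNV 0.0, GSC 0.1, ELK 0.1 → max 0.1 km
Site 2: residuals TPNV 33.4, GSC 20.9, ELK 42.8 → max 42.8 km
Site 3: residuals TPNV 90.7, GSC 67.9, ELK 38.6 → max 90.7 km
Site 4: residuals TPNV 15.6, GSC 41.0, ELK 2.7 → max 41.0 km
Only Site 1 has all residuals ≈ 0.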